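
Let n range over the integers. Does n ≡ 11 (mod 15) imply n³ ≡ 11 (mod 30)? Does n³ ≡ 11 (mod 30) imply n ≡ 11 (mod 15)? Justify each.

(→) This fails: take n = 26. Then 26 ≡ 11 (mod 15), but 26³ = 17576 ≡ 26 (mod 30), not 11.

(←) Conversely, the residues r modulo 30 with r³ ≡ 11 (mod 30) are exactly {11}, and each is ≡ 11 (mod 15).

The forward direction fails; the converse holds.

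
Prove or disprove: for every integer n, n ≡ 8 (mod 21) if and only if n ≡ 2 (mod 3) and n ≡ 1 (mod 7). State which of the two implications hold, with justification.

Both directions hold.

(→) Suppose n ≡ 8 (mod 21); write n = 21j + 8. Since 3 ∣ 21, reducing mod 3 gives n ≡ 8 ≡ 2 (mod 3); since 7 ∣ 21, reducing mod 7 gives n ≡ 8 ≡ 1 (mod 7).

(←) Conversely, if n ≡ 2 (mod 3) and n ≡ 1 (mod 7), then by the Chinese remainder theorem n ≡ 8 (mod 21). This is exactly n ≡ 8 (mod 21).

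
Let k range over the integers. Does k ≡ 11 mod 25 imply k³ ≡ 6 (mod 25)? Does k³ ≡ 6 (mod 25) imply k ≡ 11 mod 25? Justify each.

Equivalent; both directions hold.

[⇒] Suppose k ≡ 11 mod 25. Write k = 25j + 11. Then (25j + 11)³ = 15625j³ + 20625j² + 9075j + 1331 = 25(625j³ + 825j² + 363j + 53) + 6, so k³ ≡ 6 (mod 25).

[⇐] Conversely, suppose k³ ≡ 6 (mod 25). The only residue r in {0, …, 24} with r³ ≡ 6 (mod 25) is r = 11, so k ≡ 11 (mod 25).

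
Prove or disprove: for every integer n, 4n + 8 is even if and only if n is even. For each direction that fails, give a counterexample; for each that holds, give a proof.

(←) Suppose n is even. Since 4 is even, 4n is even for every n, so 4n + 8 has the same parity as 8, which is even. Hence 4n + 8 is even.

(→) This fails: take n = 7. Then 4n + 8 = 36, which is even, yet n = 7 is odd, not even.

Not equivalent: only (⇐) holds.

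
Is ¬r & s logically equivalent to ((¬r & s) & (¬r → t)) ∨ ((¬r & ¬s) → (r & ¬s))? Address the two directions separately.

The forward direction holds; the converse fails.

[⇒] Assume the antecedent. If s is true, the consequent reduces to true regardless of the other variables. If s is false, the antecedent cannot hold. Either way the consequent holds.

[⇐] This fails. Under s = F, r = T, t = F, the left side is false but the right side is true.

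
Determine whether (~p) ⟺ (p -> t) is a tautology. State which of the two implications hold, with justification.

(⇒) Assume the antecedent. If t is true, p -> t reduces to true regardless of the other variables. If t is false, the antecedent forces (t = F, p = F), and p -> t holds there. Either way p -> t holds.

(⇐) This fails. Under t = T, p = T, the left side is false but the right side is true.

The forward direction holds; the converse fails.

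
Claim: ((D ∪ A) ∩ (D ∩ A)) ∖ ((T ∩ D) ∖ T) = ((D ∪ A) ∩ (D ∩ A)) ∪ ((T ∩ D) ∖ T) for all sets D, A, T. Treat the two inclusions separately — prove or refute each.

Both inclusions hold; the sets are equal.

Reverse inclusion. Let x ∈ ((D ∪ A) ∩ (D ∩ A)) ∪ ((T ∩ D) ∖ T). Then either x ∈ D ∩ A and x ∉ T; or x ∈ D ∩ A ∩ T. In each case x ∈ ((D ∪ A) ∩ (D ∩ A)) ∖ ((T ∩ D) ∖ T), so ((D ∪ A) ∩ (D ∩ A)) ∪ ((T ∩ D) ∖ T) ⊆ ((D ∪ A) ∩ (D ∩ A)) ∖ ((T ∩ D) ∖ T).

Forward inclusion. Let x ∈ ((D ∪ A) ∩ (D ∩ A)) ∖ ((T ∩ D) ∖ T). Then either x ∈ D ∩ A and x ∉ T; or x ∈ D ∩ A ∩ T. In each case x ∈ ((D ∪ A) ∩ (D ∩ A)) ∪ ((T ∩ D) ∖ T), so ((D ∪ A) ∩ (D ∩ A)) ∖ ((T ∩ D) ∖ T) ⊆ ((D ∪ A) ∩ (D ∩ A)) ∪ ((T ∩ D) ∖ T).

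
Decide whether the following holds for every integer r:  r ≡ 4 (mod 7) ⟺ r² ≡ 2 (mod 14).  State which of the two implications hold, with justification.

Neither direction holds.

(⇒) This fails: take r = 11. Then 11 ≡ 4 (mod 7), but 11² = 121 ≡ 9 (mod 14), not 2.

(⇐) This fails: take r = 10. Then 10² = 100 ≡ 2 (mod 14), yet 10 ≡ 3 (mod 7), not 4.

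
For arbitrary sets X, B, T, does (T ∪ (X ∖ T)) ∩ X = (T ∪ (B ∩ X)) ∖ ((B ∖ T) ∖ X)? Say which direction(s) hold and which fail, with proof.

(⊆) This inclusion fails. Take X = {1}, B = ∅, T = ∅; then 1 ∈ (T ∪ (X ∖ T)) ∩ X but 1 ∉ (T ∪ (B ∩ X)) ∖ ((B ∖ T) ∖ X).

(⊇) This inclusion fails. Take X = ∅, B = ∅, T = {1}; then 1 ∈ (T ∪ (B ∩ X)) ∖ ((B ∖ T) ∖ X) but 1 ∉ (T ∪ (X ∖ T)) ∩ X.

Neither inclusion holds.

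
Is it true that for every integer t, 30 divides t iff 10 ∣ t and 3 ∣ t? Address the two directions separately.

The biconditional holds.

[⇒] If 30 ∣ t, write t = 30q. Since 30 = 3·10, t = 10·(3q), so 10 ∣ t; and since 30 = 10·3, t = 3·(10q), so 3 ∣ t.

[⇐] Suppose 10 ∣ t and 3 ∣ t. Any common multiple of 10 and 3 is a multiple of their lcm; here gcd(10, 3) = 1, so lcm(10, 3) = 10·3 = 30, so 30 ∣ t.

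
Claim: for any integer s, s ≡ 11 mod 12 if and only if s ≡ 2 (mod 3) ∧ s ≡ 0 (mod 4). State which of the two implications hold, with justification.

Both directions fail.

(→) This fails: s = 11 gives 11 ≡ 11 (mod 12) but 11 ≡ 3 (mod 4), so the conjunction on the right does not hold.

(←) This fails: s = 8 satisfies both congruences on the right (8 ≡ 2 mod 3 and 8 ≡ 0 mod 4) yet 8 ≡ 8 (mod 12), not 11.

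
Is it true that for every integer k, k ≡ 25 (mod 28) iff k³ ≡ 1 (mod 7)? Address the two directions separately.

[⇒] Suppose k ≡ 25 (mod 28). Then k³ ≡ 25³ = 15625 (mod 28), and since 7 ∣ 28, also k³ ≡ 1 (mod 7).

[⇐] This fails: take k = 1. Then 1³ = 1 ≡ 1 (mod 7), yet 1 ≡ 1 (mod 28), not 25.

Only the forward implication holds.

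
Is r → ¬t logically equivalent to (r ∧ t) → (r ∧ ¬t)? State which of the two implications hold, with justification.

(⇒) Assume the antecedent. If t is true, the antecedent forces (t = T, r = F), and (r ∧ t) → (r ∧ ¬t) holds there. If t is false, (r ∧ t) → (r ∧ ¬t) reduces to true regardless of the other variables. Either way (r ∧ t) → (r ∧ ¬t) holds.

(⇐) Assume the antecedent. If t is true, the antecedent forces (t = T, r = F), and r → ¬t holds there. If t is false, r → ¬t reduces to true regardless of the other variables. Either way r → ¬t holds.

The biconditional holds.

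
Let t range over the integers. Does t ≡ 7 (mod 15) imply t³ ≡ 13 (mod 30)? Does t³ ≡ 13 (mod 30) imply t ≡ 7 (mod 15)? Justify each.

Only the reverse direction holds.

Forward direction. This fails: take t = 22. Then 22 ≡ 7 (mod 15), but 22³ = 10648 ≡ 28 (mod 30), not 13.

Converse. The residues r modulo 30 with r³ ≡ 13 (mod 30) are exactly {7}, and each is ≡ 7 (mod 15).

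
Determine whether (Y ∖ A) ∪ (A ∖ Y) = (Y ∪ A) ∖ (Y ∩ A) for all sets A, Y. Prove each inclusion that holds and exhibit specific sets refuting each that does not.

The two sets are equal.

(⊆) Let x ∈ (Y ∖ A) ∪ (A ∖ Y). Then either x ∈ A and x ∉ Y; or x ∈ Y and x ∉ A. In each case x ∈ (Y ∪ A) ∖ (Y ∩ A), so (Y ∖ A) ∪ (A ∖ Y) ⊆ (Y ∪ A) ∖ (Y ∩ A).

(⊇) Let x ∈ (Y ∪ A) ∖ (Y ∩ A). Then either x ∈ A and x ∉ Y; or x ∈ Y and x ∉ A. In each case x ∈ (Y ∖ A) ∪ (A ∖ Y), so (Y ∪ A) ∖ (Y ∩ A) ⊆ (Y ∖ A) ∪ (A ∖ Y).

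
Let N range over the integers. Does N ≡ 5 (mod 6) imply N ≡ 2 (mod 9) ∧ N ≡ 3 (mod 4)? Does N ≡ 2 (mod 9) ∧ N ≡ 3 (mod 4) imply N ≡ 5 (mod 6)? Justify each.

Only the reverse direction holds.

[⇐] If N ≡ 2 (mod 9) and N ≡ 3 (mod 4), then by the Chinese remainder theorem N ≡ 11 (mod 36). Since 11 ≡ 5 (mod 6) and 6 ∣ 36, we get N ≡ 5 (mod 6).

[⇒] This fails: N = 35 gives 35 ≡ 5 (mod 6) but 35 ≡ 8 (mod 9), so the conjunction on the right does not hold.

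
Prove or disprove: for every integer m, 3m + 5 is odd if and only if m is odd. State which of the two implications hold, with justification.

[⇒] This fails: m = 0 gives 3m + 5 = 5, which is odd, but 0 is even, not odd.

[⇐] This also fails: m = 5 is odd, but 3m + 5 = 20 is even, not odd.

Both directions fail.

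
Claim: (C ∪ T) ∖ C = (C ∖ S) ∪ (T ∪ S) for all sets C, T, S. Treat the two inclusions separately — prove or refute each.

Only the forward inclusion holds.

(⊆) Let x ∈ (C ∪ T) ∖ C. Then either x ∈ T and x ∉ C, S; or x ∈ T ∩ S and x ∉ C. In each case x ∈ (C ∖ S) ∪ (T ∪ S), so (C ∪ T) ∖ C ⊆ (C ∖ S) ∪ (T ∪ S).

(⊇) This inclusion fails. Take C = {1}, T = ∅, S = ∅; then 1 ∈ (C ∖ S) ∪ (T ∪ S) but 1 ∉ (C ∪ T) ∖ C.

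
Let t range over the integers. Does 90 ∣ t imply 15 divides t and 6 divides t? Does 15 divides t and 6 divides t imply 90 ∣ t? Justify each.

Forward direction. If 90 ∣ t, write t = 90q. Since 90 = 6·15, t = 15·(6q), so 15 ∣ t; and since 90 = 15·6, t = 6·(15q), so 6 ∣ t.

Converse. This fails: take t = 30. Both 15 ∣ 30 and 6 ∣ 30, yet 30 is not a multiple of 90 (since 30 = 0·90 + 30), so 90 ∤ 30.

Only the forward implication holds.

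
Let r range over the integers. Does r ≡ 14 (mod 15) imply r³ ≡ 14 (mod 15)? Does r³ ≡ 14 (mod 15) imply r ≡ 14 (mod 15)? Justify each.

(⟹) Suppose r ≡ 14 (mod 15). Write r = 15j + 14. Then (15j + 14)³ = 3375j³ + 9450j² + 8820j + 2744 = 15(225j³ + 630j² + 588j + 182) + 14, so r³ ≡ 14 (mod 15).

(⟸) Conversely, suppose r³ ≡ 14 (mod 15). The only residue r in {0, …, 14} with r³ ≡ 14 (mod 15) is r = 14, so r ≡ 14 (mod 15).

Both implications hold.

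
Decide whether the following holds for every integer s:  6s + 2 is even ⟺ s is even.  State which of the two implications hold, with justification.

Only the converse holds.

[⇐] Suppose s is even. Since 6 is even, 6s is even for every s, so 6s + 2 has the same parity as 2, which is even. Hence 6s + 2 is even.

[⇒] This fails: take s = 1. Then 6s + 2 = 8, which is even, yet s = 1 is odd, not even.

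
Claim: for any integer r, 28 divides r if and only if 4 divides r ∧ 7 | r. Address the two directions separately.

Both directions hold.

Converse. Suppose 4 ∣ r and 7 ∣ r. Any common multiple of 4 and 7 is a multiple of their lcm; here gcd(4, 7) = 1, so lcm(4, 7) = 4·7 = 28, so 28 ∣ r.

Forward direction. If 28 ∣ r, write r = 28q. Since 28 = 7·4, r = 4·(7q), so 4 ∣ r; and since 28 = 4·7, r = 7·(4q), so 7 ∣ r.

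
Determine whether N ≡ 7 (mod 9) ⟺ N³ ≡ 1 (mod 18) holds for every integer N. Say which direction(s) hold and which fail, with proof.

(⇒) This fails: take N = 16. Then 16 ≡ 7 (mod 9), but 16³ = 4096 ≡ 10 (mod 18), not 1.

(⇐) This fails: take N = 1. Then 1³ = 1 ≡ 1 (mod 18), yet 1 ≡ 1 (mod 9), not 7.

(⇒) fails and (⇐) fails.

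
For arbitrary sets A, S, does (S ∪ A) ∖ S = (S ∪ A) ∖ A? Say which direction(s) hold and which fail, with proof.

(⊆) fails and (⊇) fails.

Forward inclusion. This inclusion fails. Take A = {1}, S = ∅; then 1 ∈ (S ∪ A) ∖ S but 1 ∉ (S ∪ A) ∖ A.

Reverse inclusion. This inclusion fails. Take A = ∅, S = {1}; then 1 ∈ (S ∪ A) ∖ A but 1 ∉ (S ∪ A) ∖ S.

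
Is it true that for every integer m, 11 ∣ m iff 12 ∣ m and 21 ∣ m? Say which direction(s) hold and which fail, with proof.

(⇒) This fails: take m = 11. Certainly 11 ∣ 11, but 12 ∤ 11.

(⇐) This fails: take m = 84. Both 12 ∣ 84 and 21 ∣ 84, yet 84 is not a multiple of 11 (since 84 = 7·11 + 7), so 11 ∤ 84.

(⇒) fails and (⇐) fails.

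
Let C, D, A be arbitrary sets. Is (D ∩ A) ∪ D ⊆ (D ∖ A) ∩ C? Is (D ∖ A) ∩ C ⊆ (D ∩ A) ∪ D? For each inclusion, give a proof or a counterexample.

The sets are not equal: only the reverse inclusion holds.

Forward inclusion. This inclusion fails. Take C = ∅, D = {1}, A = ∅; then 1 ∈ (D ∩ A) ∪ D but 1 ∉ (D ∖ A) ∩ C.

Reverse inclusion. Let x ∈ (D ∖ A) ∩ C. Then x ∈ C ∩ D and x ∉ A, from which x ∈ (D ∩ A) ∪ D.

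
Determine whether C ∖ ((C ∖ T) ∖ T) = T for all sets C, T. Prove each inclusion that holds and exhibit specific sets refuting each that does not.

(⊇) This inclusion fails. Take C = ∅, T = {1}; then 1 ∈ T but 1 ∉ C ∖ ((C ∖ T) ∖ T).

(⊆) Let x ∈ C ∖ ((C ∖ T) ∖ T). Then x ∈ C ∩ T, from which x ∈ T.

Only the forward inclusion holds.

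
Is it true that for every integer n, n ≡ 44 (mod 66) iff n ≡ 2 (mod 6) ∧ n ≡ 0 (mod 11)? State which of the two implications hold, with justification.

The biconditional holds.

(⟹) Suppose n ≡ 44 (mod 66); write n = 66j + 44. Since 6 ∣ 66, reducing mod 6 gives n ≡ 44 ≡ 2 (mod 6); since 11 ∣ 66, reducing mod 11 gives n ≡ 44 ≡ 0 (mod 11).

(⟸) Conversely, if n ≡ 2 (mod 6) and n ≡ 0 (mod 11), then by the Chinese remainder theorem n ≡ 44 (mod 66). This is exactly n ≡ 44 (mod 66).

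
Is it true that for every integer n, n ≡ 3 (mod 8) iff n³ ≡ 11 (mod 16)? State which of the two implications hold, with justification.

(→) This fails: take n = 11. Then 11 ≡ 3 (mod 8), but 11³ = 1331 ≡ 3 (mod 16), not 11.

(←) Conversely, the residues r modulo 16 with r³ ≡ 11 (mod 16) are exactly {3}, and each is ≡ 3 (mod 8).

Only the reverse direction holds.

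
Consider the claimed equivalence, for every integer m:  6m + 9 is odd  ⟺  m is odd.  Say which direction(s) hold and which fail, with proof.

Only the converse holds.

Forward direction. This fails: take m = 4. Then 6m + 9 = 33, which is odd, yet m = 4 is even, not odd.

Converse. Suppose m is odd. Since 6 is even, 6m is even for every m, so 6m + 9 has the same parity as 9, which is odd. Hence 6m + 9 is odd.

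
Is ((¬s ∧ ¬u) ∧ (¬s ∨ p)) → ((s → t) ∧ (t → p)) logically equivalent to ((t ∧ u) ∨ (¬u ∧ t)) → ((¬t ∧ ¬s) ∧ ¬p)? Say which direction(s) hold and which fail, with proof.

Not equivalent: only (⇐) holds.

Forward direction. This fails. Under s = T, u = F, t = T, p = F, the left side is true but the right side is false.

Converse. Assume the antecedent. If t is true, the antecedent cannot hold. If t is false, the consequent reduces to true regardless of the other variables. Either way the consequent holds.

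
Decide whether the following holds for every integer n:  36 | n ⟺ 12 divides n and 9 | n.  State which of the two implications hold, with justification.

(⟹) If 36 ∣ n, write n = 36q. Since 36 = 3·12, n = 12·(3q), so 12 ∣ n; and since 36 = 4·9, n = 9·(4q), so 9 ∣ n.

(⟸) Suppose 12 ∣ n and 9 ∣ n. Any common multiple of 12 and 9 is a multiple of their lcm; here lcm(12, 9) = 12·9/gcd(12, 9) = 108/3 = 36, so 36 ∣ n.

Both directions hold.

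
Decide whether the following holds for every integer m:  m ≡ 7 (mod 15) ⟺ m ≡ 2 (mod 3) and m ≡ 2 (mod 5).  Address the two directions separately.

(→) This fails: m = 7 gives 7 ≡ 7 (mod 15) but 7 ≡ 1 (mod 3), so the conjunction on the right does not hold.

(←) This fails: m = 2 satisfies both congruences on the right (2 ≡ 2 mod 3 and 2 ≡ 2 mod 5) yet 2 ≡ 2 (mod 15), not 7.

(⇒) fails and (⇐) fails.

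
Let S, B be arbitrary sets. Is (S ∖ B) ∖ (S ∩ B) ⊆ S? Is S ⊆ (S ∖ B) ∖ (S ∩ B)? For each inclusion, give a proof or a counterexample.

(⊆) holds; (⊇) fails.

Forward inclusion. Let x ∈ (S ∖ B) ∖ (S ∩ B). Then x ∈ S and x ∉ B, from which x ∈ S.

Reverse inclusion. This inclusion fails. Take S = {1}, B = {1}; then 1 ∈ S but 1 ∉ (S ∖ B) ∖ (S ∩ B).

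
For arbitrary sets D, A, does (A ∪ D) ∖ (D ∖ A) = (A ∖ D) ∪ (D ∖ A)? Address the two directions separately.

Both inclusions fail.

Forward inclusion. This inclusion fails. Take D = {1}, A = {1}; then 1 ∈ (A ∪ D) ∖ (D ∖ A) but 1 ∉ (A ∖ D) ∪ (D ∖ A).

Reverse inclusion. This inclusion fails. Take D = {1}, A = ∅; then 1 ∈ (A ∖ D) ∪ (D ∖ A) but 1 ∉ (A ∪ D) ∖ (D ∖ A).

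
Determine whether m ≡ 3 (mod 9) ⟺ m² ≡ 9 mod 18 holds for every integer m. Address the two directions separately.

(⇒) fails and (⇐) fails.

(⟹) This fails: take m = 12. Then 12 ≡ 3 (mod 9), but 12² = 144 ≡ 0 (mod 18), not 9.

(⟸) This fails: take m = 9. Then 9² = 81 ≡ 9 (mod 18), yet 9 ≡ 0 (mod 9), not 3.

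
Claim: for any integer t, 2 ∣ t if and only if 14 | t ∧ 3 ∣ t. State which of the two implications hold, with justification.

Forward direction. This fails: take t = 2. Certainly 2 ∣ 2, but 14 ∤ 2.

Converse. Suppose 14 ∣ t and 3 ∣ t. Any common multiple of 14 and 3 is a multiple of their lcm; here gcd(14, 3) = 1, so lcm(14, 3) = 14·3 = 42, so 42 ∣ t. Since 2 ∣ 42, it follows that 2 ∣ t.

Not equivalent: only (⇐) holds.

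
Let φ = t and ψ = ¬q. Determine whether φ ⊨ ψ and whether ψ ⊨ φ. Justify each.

Neither direction holds.

(→) This fails. Under t = T, q = T, the left side is true but the right side is false.

(←) This fails. Under t = F, q = F, the left side is false but the right side is true.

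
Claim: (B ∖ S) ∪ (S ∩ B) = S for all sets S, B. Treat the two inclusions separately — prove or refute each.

Forward inclusion. This inclusion fails. Take S = ∅, B = {1}; then 1 ∈ (B ∖ S) ∪ (S ∩ B) but 1 ∉ S.

Reverse inclusion. This inclusion fails. Take S = {1}, B = ∅; then 1 ∈ S but 1 ∉ (B ∖ S) ∪ (S ∩ B).

Both inclusions fail.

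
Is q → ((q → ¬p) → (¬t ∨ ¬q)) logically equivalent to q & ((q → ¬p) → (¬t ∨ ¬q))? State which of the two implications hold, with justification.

(⟸) Assume the antecedent. If p is true, q → ((q → ¬p) → (¬t ∨ ¬q)) reduces to true regardless of the other variables. If p is false, the antecedent forces (p = F, t = F, q = T), and q → ((q → ¬p) → (¬t ∨ ¬q)) holds there. Either way q → ((q → ¬p) → (¬t ∨ ¬q)) holds.

(⟹) This fails. Under p = F, t = F, q = F, the left side is true but the right side is false.

Only the converse holds.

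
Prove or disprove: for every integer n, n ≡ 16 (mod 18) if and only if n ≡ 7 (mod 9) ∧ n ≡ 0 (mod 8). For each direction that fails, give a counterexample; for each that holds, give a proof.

(⟸) If n ≡ 7 (mod 9) and n ≡ 0 (mod 8), then by the Chinese remainder theorem n ≡ 16 (mod 72). Since 16 ≡ 16 (mod 18) and 18 ∣ 72, we get n ≡ 16 (mod 18).

(⟹) This fails: n = 34 gives 34 ≡ 16 (mod 18) but 34 ≡ 2 (mod 8), so the conjunction on the right does not hold.

Not equivalent: only (⇐) holds.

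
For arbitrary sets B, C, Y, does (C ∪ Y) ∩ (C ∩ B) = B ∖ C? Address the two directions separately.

Neither inclusion holds.

(⊆) This inclusion fails. Take B = {1}, C = {1}, Y = ∅; then 1 ∈ (C ∪ Y) ∩ (C ∩ B) but 1 ∉ B ∖ C.

(⊇) This inclusion fails. Take B = {1}, C = ∅, Y = ∅; then 1 ∈ B ∖ C but 1 ∉ (C ∪ Y) ∩ (C ∩ B).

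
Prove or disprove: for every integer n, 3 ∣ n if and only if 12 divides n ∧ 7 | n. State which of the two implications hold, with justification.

[⇒] This fails: take n = 3. Certainly 3 ∣ 3, but 12 ∤ 3.

[⇐] Suppose 12 ∣ n and 7 ∣ n. Any common multiple of 12 and 7 is a multiple of their lcm; here gcd(12, 7) = 1, so lcm(12, 7) = 12·7 = 84, so 84 ∣ n. Since 3 ∣ 84, it follows that 3 ∣ n.

Only the converse holds.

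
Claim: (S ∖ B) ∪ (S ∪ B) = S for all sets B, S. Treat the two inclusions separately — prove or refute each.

Only the reverse inclusion holds.

(⊆) This inclusion fails. Take B = {1}, S = ∅; then 1 ∈ (S ∖ B) ∪ (S ∪ B) but 1 ∉ S.

(⊇) Let x ∈ S. Then either x ∈ S and x ∉ B; or x ∈ B ∩ S. In each case x ∈ (S ∖ B) ∪ (S ∪ B), so S ⊆ (S ∖ B) ∪ (S ∪ B).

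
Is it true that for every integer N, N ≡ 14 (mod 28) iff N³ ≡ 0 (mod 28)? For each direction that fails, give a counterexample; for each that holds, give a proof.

[⇐] This fails: take N = 0. Then 0³ = 0 ≡ 0 (mod 28), yet 0 ≡ 0 (mod 28), not 14.

[⇒] Suppose N ≡ 14 (mod 28). Write N = 28j + 14. Then (28j + 14)³ = 21952j³ + 32928j² + 16464j + 2744 = 28(784j³ + 1176j² + 588j + 98) + 0, so N³ ≡ 0 (mod 28).

The forward direction holds; the converse fails.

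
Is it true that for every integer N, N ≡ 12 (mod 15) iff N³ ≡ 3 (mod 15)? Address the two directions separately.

(⟸) Suppose N³ ≡ 3 (mod 15). The only residue r in {0, …, 14} with r³ ≡ 3 (mod 15) is r = 12, so N ≡ 12 (mod 15).

(⟹) Suppose N ≡ 12 (mod 15). Write N = 15j + 12. Then (15j + 12)³ = 3375j³ + 8100j² + 6480j + 1728 = 15(225j³ + 540j² + 432j + 115) + 3, so N³ ≡ 3 (mod 15).

Both directions hold.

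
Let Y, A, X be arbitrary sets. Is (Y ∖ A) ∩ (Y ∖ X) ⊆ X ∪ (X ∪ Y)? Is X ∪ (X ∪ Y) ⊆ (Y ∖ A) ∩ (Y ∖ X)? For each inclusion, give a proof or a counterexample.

The sets are not equal: only the forward inclusion holds.

(⊆) Let x ∈ (Y ∖ A) ∩ (Y ∖ X). Then x ∈ Y and x ∉ A, X, from which x ∈ X ∪ (X ∪ Y).

(⊇) This inclusion fails. Take Y = {1}, A = {1}, X = ∅; then 1 ∈ X ∪ (X ∪ Y) but 1 ∉ (Y ∖ A) ∩ (Y ∖ X).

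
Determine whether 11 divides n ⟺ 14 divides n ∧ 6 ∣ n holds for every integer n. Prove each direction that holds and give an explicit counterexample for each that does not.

[⇒] This fails: take n = 11. Certainly 11 ∣ 11, but 14 ∤ 11.

[⇐] This fails: take n = 42. Both 14 ∣ 42 and 6 ∣ 42, yet 42 is not a multiple of 11 (since 42 = 3·11 + 9), so 11 ∤ 42.

Neither direction holds.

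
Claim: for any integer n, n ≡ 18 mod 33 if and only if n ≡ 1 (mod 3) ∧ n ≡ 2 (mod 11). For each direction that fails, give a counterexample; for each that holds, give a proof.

(→) This fails: n = 18 gives 18 ≡ 18 (mod 33) but 18 ≡ 0 (mod 3), so the conjunction on the right does not hold.

(←) This fails: n = 13 satisfies both congruences on the right (13 ≡ 1 mod 3 and 13 ≡ 2 mod 11) yet 13 ≡ 13 (mod 33), not 18.

Neither implication holds.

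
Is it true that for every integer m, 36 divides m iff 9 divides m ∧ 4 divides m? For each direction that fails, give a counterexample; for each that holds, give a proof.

Both directions hold.

Converse. Suppose 9 ∣ m and 4 ∣ m. Any common multiple of 9 and 4 is a multiple of their lcm; here gcd(9, 4) = 1, so lcm(9, 4) = 9·4 = 36, so 36 ∣ m.

Forward direction. If 36 ∣ m, write m = 36q. Since 36 = 4·9, m = 9·(4q), so 9 ∣ m; and since 36 = 9·4, m = 4·(9q), so 4 ∣ m.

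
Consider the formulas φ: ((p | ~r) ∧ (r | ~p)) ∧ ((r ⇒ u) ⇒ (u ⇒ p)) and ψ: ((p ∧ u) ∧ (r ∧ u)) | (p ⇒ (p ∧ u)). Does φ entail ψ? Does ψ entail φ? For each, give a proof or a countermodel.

[⇒] This fails. Under u = F, p = T, r = T, the left side is true but the right side is false.

[⇐] This fails. Under u = T, p = F, r = F, the left side is false but the right side is true.

Neither direction holds.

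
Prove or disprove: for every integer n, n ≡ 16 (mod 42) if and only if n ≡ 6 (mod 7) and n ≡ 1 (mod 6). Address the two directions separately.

Neither direction holds.

Forward direction. This fails: n = 16 gives 16 ≡ 16 (mod 42) but 16 ≡ 2 (mod 7), so the conjunction on the right does not hold.

Converse. This fails: n = 13 satisfies both congruences on the right (13 ≡ 6 mod 7 and 13 ≡ 1 mod 6) yet 13 ≡ 13 (mod 42), not 16.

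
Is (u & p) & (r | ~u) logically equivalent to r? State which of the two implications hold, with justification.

The forward direction holds; the converse fails.

[⇐] This fails. Under u = F, r = T, p = F, the left side is false but the right side is true.

[⇒] Assume the antecedent. If u is true, the antecedent forces (u = T, r = T, p = T), and r holds there. If u is false, the antecedent cannot hold. Either way r holds.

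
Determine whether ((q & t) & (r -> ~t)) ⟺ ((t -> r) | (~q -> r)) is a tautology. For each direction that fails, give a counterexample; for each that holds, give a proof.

The forward direction holds; the converse fails.

(→) Assume the antecedent. If q is true, (t -> r) | (~q -> r) reduces to true regardless of the other variables. If q is false, the antecedent cannot hold. Either way (t -> r) | (~q -> r) holds.

(←) This fails. Under q = F, r = F, t = F, the left side is false but the right side is true.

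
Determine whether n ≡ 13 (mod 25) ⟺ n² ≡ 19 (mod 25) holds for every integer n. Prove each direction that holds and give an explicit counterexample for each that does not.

Only the forward implication holds.

(⟸) This fails: take n = 12. Then 12² = 144 ≡ 19 (mod 25), yet 12 ≡ 12 (mod 25), not 13.

(⟹) Suppose n ≡ 13 (mod 25). Write n = 25j + 13. Then (25j + 13)² = 625j² + 650j + 169 = 25(25j² + 26j + 6) + 19, so n² ≡ 19 (mod 25).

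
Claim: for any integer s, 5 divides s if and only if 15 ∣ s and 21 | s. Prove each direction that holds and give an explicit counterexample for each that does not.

Forward direction. This fails: take s = 5. Certainly 5 ∣ 5, but 15 ∤ 5.

Converse. Suppose 15 ∣ s and 21 ∣ s. Any common multiple of 15 and 21 is a multiple of their lcm; here lcm(15, 21) = 15·21/gcd(15, 21) = 315/3 = 105, so 105 ∣ s. Since 5 ∣ 105, it follows that 5 ∣ s.

Not equivalent: only (⇐) holds.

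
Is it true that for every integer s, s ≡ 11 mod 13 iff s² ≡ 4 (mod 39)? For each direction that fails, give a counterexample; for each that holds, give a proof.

Neither direction holds.

Forward direction. This fails: take s = 24. Then 24 ≡ 11 (mod 13), but 24² = 576 ≡ 30 (mod 39), not 4.

Converse. This fails: take s = 2. Then 2² = 4 ≡ 4 (mod 39), yet 2 ≡ 2 (mod 13), not 11.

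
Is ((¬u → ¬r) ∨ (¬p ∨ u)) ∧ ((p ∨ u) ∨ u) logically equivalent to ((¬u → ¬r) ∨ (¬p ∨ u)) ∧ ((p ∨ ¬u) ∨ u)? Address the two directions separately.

The forward direction holds; the converse fails.

(⇒) Assume the antecedent. If r is true, the antecedent forces (p = F, r = T, u = T) or (p = T, r = T, u = T), and the consequent holds there. If r is false, the consequent reduces to true regardless of the other variables. Either way the consequent holds.

(⇐) This fails. Under p = F, r = F, u = F, the left side is false but the right side is true.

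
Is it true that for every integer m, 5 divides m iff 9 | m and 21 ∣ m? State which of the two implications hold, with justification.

Neither direction holds.

(⟹) This fails: take m = 5. Certainly 5 ∣ 5, but 9 ∤ 5.

(⟸) This fails: take m = 63. Both 9 ∣ 63 and 21 ∣ 63, yet 63 is not a multiple of 5 (since 63 = 12·5 + 3), so 5 ∤ 63.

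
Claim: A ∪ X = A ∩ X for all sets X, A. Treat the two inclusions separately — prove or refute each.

(⟹) This inclusion fails. Take X = {1}, A = ∅; then 1 ∈ A ∪ X but 1 ∉ A ∩ X.

(⟸) Let x ∈ A ∩ X. Then x ∈ X ∩ A, from which x ∈ A ∪ X.

The sets are not equal: only the reverse inclusion holds.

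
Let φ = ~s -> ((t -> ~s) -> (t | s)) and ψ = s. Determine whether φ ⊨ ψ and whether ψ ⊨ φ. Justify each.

(⇒) This fails. Under s = F, t = T, the left side is true but the right side is false.

(⇐) Assume the antecedent. If s is true, ~s -> ((t -> ~s) -> (t | s)) reduces to true regardless of the other variables. If s is false, the antecedent cannot hold. Either way ~s -> ((t -> ~s) -> (t | s)) holds.

(⇒) fails; (⇐) holds.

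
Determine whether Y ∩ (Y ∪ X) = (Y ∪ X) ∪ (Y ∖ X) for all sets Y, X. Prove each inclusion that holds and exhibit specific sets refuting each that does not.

Only the forward inclusion holds.

Forward inclusion. Let x ∈ Y ∩ (Y ∪ X). Then either x ∈ Y and x ∉ X; or x ∈ Y ∩ X. In each case x ∈ (Y ∪ X) ∪ (Y ∖ X), so Y ∩ (Y ∪ X) ⊆ (Y ∪ X) ∪ (Y ∖ X).

Reverse inclusion. This inclusion fails. Take Y = ∅, X = {1}; then 1 ∈ (Y ∪ X) ∪ (Y ∖ X) but 1 ∉ Y ∩ (Y ∪ X).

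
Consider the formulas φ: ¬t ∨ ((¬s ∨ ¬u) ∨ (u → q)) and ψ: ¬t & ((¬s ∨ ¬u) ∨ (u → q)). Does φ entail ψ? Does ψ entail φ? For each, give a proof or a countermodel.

(←) Assume the antecedent. If t is true, the antecedent cannot hold. If t is false, ¬t ∨ ((¬s ∨ ¬u) ∨ (u → q)) reduces to true regardless of the other variables. Either way ¬t ∨ ((¬s ∨ ¬u) ∨ (u → q)) holds.

(→) This fails. Under u = T, q = F, s = T, t = F, the left side is true but the right side is false.

(⇒) fails; (⇐) holds.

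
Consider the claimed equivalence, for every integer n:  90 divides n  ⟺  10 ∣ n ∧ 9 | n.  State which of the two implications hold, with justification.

(→) If 90 ∣ n, write n = 90q. Since 90 = 9·10, n = 10·(9q), so 10 ∣ n; and since 90 = 10·9, n = 9·(10q), so 9 ∣ n.

(←) Suppose 10 ∣ n and 9 ∣ n. Any common multiple of 10 and 9 is a multiple of their lcm; here gcd(10, 9) = 1, so lcm(10, 9) = 10·9 = 90, so 90 ∣ n.

The biconditional holds.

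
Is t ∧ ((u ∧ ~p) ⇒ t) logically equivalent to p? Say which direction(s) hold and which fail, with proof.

Forward direction. This fails. Under u = F, p = F, t = T, the left side is true but the right side is false.

Converse. This fails. Under u = F, p = T, t = F, the left side is false but the right side is true.

(⇒) fails and (⇐) fails.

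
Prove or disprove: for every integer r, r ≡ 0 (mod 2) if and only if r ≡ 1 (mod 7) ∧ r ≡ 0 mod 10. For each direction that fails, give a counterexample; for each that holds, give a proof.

The forward direction fails; the converse holds.

(⟹) This fails: r = 0 gives 0 ≡ 0 (mod 2) but 0 ≡ 0 (mod 7), so the conjunction on the right does not hold.

(⟸) Conversely, if r ≡ 1 (mod 7) and r ≡ 0 (mod 10), then by the Chinese remainder theorem r ≡ 50 (mod 70). Since 50 ≡ 0 (mod 2) and 2 ∣ 70, we get r ≡ 0 (mod 2).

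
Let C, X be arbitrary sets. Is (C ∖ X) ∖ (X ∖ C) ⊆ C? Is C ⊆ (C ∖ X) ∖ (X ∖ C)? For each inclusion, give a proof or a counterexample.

(⊆) holds; (⊇) fails.

(⟹) Let x ∈ (C ∖ X) ∖ (X ∖ C). Then x ∈ C and x ∉ X, from which x ∈ C.

(⟸) This inclusion fails. Take C = {1}, X = {1}; then 1 ∈ C but 1 ∉ (C ∖ X) ∖ (X ∖ C).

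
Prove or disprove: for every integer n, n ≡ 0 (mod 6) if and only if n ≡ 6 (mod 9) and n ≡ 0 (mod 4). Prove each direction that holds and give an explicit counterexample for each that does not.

(⇒) fails; (⇐) holds.

(⇒) This fails: n = 0 gives 0 ≡ 0 (mod 6) but 0 ≡ 0 (mod 9), so the conjunction on the right does not hold.

(⇐) Conversely, if n ≡ 6 (mod 9) and n ≡ 0 (mod 4), then by the Chinese remainder theorem n ≡ 24 (mod 36). Since 24 ≡ 0 (mod 6) and 6 ∣ 36, we get n ≡ 0 (mod 6).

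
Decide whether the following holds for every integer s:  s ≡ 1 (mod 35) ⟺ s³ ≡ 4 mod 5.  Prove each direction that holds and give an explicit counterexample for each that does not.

[⇒] This fails: take s = 1. Then 1 ≡ 1 (mod 35), but 1³ = 1 ≡ 1 (mod 5), not 4.

[⇐] This fails: take s = 4. Then 4³ = 64 ≡ 4 (mod 5), yet 4 ≡ 4 (mod 35), not 1.

Both directions fail.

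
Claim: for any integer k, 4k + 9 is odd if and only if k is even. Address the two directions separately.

Only the reverse direction holds.

Forward direction. This fails: take k = 1. Then 4k + 9 = 13, which is odd, yet k = 1 is odd, not even.

Converse. Suppose k is even. Since 4 is even, 4k is even for every k, so 4k + 9 has the same parity as 9, which is odd. Hence 4k + 9 is odd.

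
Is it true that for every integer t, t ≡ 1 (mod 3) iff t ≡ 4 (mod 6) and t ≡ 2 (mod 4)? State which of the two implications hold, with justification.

Not equivalent: only (⇐) holds.

(⟹) This fails: t = 1 gives 1 ≡ 1 (mod 3) but 1 ≡ 1 (mod 6), so the conjunction on the right does not hold.

(⟸) Conversely, if t ≡ 4 (mod 6) and t ≡ 2 (mod 4), then by the Chinese remainder theorem t ≡ 10 (mod 12). Since 10 ≡ 1 (mod 3) and 3 ∣ 12, we get t ≡ 1 (mod 3).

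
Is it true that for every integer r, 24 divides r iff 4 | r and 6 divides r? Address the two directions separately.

(⇒) holds; (⇐) fails.

Forward direction. If 24 ∣ r, write r = 24q. Since 24 = 6·4, r = 4·(6q), so 4 ∣ r; and since 24 = 4·6, r = 6·(4q), so 6 ∣ r.

Converse. This fails: take r = 12. Both 4 ∣ 12 and 6 ∣ 12, yet 12 is not a multiple of 24 (since 12 = 0·24 + 12), so 24 ∤ 12.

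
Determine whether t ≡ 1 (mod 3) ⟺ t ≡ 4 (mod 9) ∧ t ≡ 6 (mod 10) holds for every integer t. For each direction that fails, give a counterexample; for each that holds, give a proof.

[⇒] This fails: t = 1 gives 1 ≡ 1 (mod 3) but 1 ≡ 1 (mod 9), so the conjunction on the right does not hold.

[⇐] Conversely, if t ≡ 4 (mod 9) and t ≡ 6 (mod 10), then by the Chinese remainder theorem t ≡ 76 (mod 90). Since 76 ≡ 1 (mod 3) and 3 ∣ 90, we get t ≡ 1 (mod 3).

Only the reverse direction holds.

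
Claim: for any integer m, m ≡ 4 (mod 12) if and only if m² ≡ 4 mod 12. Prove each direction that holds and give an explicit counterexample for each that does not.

(⟹) Suppose m ≡ 4 (mod 12). Write m = 12j + 4. Then (12j + 4)² = 144j² + 96j + 16 = 12(12j² + 8j + 1) + 4, so m² ≡ 4 (mod 12).

(⟸) This fails: take m = 2. Then 2² = 4 ≡ 4 (mod 12), yet 2 ≡ 2 (mod 12), not 4.

(⇒) holds; (⇐) fails.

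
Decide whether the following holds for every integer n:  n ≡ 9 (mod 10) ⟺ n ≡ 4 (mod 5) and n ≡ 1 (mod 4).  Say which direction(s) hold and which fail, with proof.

(⇒) This fails: n = 19 gives 19 ≡ 9 (mod 10) but 19 ≡ 3 (mod 4), so the conjunction on the right does not hold.

(⇐) Conversely, if n ≡ 4 (mod 5) and n ≡ 1 (mod 4), then by the Chinese remainder theorem n ≡ 9 (mod 20). Since 9 ≡ 9 (mod 10) and 10 ∣ 20, we get n ≡ 9 (mod 10).

(⇒) fails; (⇐) holds.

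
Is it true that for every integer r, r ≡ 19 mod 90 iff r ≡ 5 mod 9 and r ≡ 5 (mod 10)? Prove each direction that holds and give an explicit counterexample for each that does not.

(⇒) fails and (⇐) fails.

[⇒] This fails: r = 19 gives 19 ≡ 19 (mod 90) but 19 ≡ 1 (mod 9), so the conjunction on the right does not hold.

[⇐] This fails: r = 5 satisfies both congruences on the right (5 ≡ 5 mod 9 and 5 ≡ 5 mod 10) yet 5 ≡ 5 (mod 90), not 19.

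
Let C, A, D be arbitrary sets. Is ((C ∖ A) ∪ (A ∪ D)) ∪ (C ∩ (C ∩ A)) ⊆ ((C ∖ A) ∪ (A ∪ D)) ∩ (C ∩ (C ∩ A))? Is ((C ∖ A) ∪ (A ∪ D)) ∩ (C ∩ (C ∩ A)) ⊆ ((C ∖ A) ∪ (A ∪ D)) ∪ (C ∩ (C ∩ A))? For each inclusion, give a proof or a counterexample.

(⊆) fails; (⊇) holds.

Reverse inclusion. Let x ∈ ((C ∖ A) ∪ (A ∪ D)) ∩ (C ∩ (C ∩ A)). Then either x ∈ C ∩ A and x ∉ D; or x ∈ C ∩ A ∩ D. In each case x ∈ ((C ∖ A) ∪ (A ∪ D)) ∪ (C ∩ (C ∩ A)), so ((C ∖ A) ∪ (A ∪ D)) ∩ (C ∩ (C ∩ A)) ⊆ ((C ∖ A) ∪ (A ∪ D)) ∪ (C ∩ (C ∩ A)).

Forward inclusion. This inclusion fails. Take C = {1}, A = ∅, D = ∅; then 1 ∈ ((C ∖ A) ∪ (A ∪ D)) ∪ (C ∩ (C ∩ A)) but 1 ∉ ((C ∖ A) ∪ (A ∪ D)) ∩ (C ∩ (C ∩ A)).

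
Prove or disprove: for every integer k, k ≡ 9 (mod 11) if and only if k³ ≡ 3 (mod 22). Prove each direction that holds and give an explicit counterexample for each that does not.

(⟸) The residues r modulo 22 with r³ ≡ 3 (mod 22) are exactly {9}, and each is ≡ 9 (mod 11).

(⟹) This fails: take k = 20. Then 20 ≡ 9 (mod 11), but 20³ = 8000 ≡ 14 (mod 22), not 3.

(⇒) fails; (⇐) holds.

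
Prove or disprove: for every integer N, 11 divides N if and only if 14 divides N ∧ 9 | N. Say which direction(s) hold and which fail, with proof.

(⇒) fails and (⇐) fails.

(⟹) This fails: take N = 11. Certainly 11 ∣ 11, but 14 ∤ 11.

(⟸) This fails: take N = 126. Both 14 ∣ 126 and 9 ∣ 126, yet 126 is not a multiple of 11 (since 126 = 11·11 + 5), so 11 ∤ 126.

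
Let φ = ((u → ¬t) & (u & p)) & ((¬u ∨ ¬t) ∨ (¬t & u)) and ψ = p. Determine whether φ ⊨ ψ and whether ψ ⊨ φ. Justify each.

(⟹) Assume the antecedent. If t is true, the antecedent cannot hold. If t is false, the antecedent forces (t = F, p = T, u = T), and p holds there. Either way p holds.

(⟸) This fails. Under t = F, p = T, u = F, the left side is false but the right side is true.

Not equivalent: only (⇒) holds.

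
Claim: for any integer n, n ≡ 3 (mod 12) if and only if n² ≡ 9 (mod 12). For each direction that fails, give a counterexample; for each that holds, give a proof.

Only the forward direction holds.

Forward direction. Suppose n ≡ 3 (mod 12). Write n = 12j + 3. Then (12j + 3)² = 144j² + 72j + 9 = 12(12j² + 6j) + 9, so n² ≡ 9 (mod 12).

Converse. This fails: take n = 9. Then 9² = 81 ≡ 9 (mod 12), yet 9 ≡ 9 (mod 12), not 3.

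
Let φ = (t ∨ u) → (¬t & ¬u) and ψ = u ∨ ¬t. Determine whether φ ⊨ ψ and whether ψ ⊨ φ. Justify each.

Forward direction. Assume the antecedent. If t is true, the antecedent cannot hold. If t is false, u ∨ ¬t reduces to true regardless of the other variables. Either way u ∨ ¬t holds.

Converse. This fails. Under t = F, u = T, the left side is false but the right side is true.

Only the forward implication holds.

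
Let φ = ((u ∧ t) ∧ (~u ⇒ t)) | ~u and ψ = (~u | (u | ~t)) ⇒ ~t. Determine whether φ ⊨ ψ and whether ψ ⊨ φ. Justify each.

[⇒] This fails. Under t = T, u = F, the left side is true but the right side is false.

[⇐] This fails. Under t = F, u = T, the left side is false but the right side is true.

Neither implication holds.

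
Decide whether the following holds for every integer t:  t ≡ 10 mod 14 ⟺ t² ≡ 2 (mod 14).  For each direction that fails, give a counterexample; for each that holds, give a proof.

(⇐) This fails: take t = 4. Then 4² = 16 ≡ 2 (mod 14), yet 4 ≡ 4 (mod 14), not 10.

(⇒) Suppose t ≡ 10 mod 14. Write t = 14j + 10. Then (14j + 10)² = 196j² + 280j + 100 = 14(14j² + 20j + 7) + 2, so t² ≡ 2 (mod 14).

Only the forward direction holds.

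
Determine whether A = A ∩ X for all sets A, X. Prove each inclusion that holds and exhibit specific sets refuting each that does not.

The sets are not equal: only the reverse inclusion holds.

(⊆) This inclusion fails. Take A = {1}, X = ∅; then 1 ∈ A but 1 ∉ A ∩ X.

(⊇) Let x ∈ A ∩ X. Then x ∈ A ∩ X, from which x ∈ A.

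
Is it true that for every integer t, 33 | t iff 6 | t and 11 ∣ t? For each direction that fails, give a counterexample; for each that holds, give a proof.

Only the reverse direction holds.

(⇒) This fails: take t = 33. Certainly 33 ∣ 33, but 6 ∤ 33.

(⇐) Suppose 6 ∣ t and 11 ∣ t. Any common multiple of 6 and 11 is a multiple of their lcm; here gcd(6, 11) = 1, so lcm(6, 11) = 6·11 = 66, so 66 ∣ t. Since 33 ∣ 66, it follows that 33 ∣ t.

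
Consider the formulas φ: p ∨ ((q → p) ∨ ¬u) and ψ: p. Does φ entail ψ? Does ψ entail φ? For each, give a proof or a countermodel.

(⇒) fails; (⇐) holds.

Forward direction. This fails. Under u = F, q = F, p = F, the left side is true but the right side is false.

Converse. Assume the antecedent. If u is true, the antecedent forces (u = T, q = F, p = T) or (u = T, q = T, p = T), and p ∨ ((q → p) ∨ ¬u) holds there. If u is false, p ∨ ((q → p) ∨ ¬u) reduces to true regardless of the other variables. Either way p ∨ ((q → p) ∨ ¬u) holds.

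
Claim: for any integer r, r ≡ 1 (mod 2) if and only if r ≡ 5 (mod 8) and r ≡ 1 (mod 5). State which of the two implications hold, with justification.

Only the converse holds.

(⇐) If r ≡ 5 (mod 8) and r ≡ 1 (mod 5), then by the Chinese remainder theorem r ≡ 21 (mod 40). Since 21 ≡ 1 (mod 2) and 2 ∣ 40, we get r ≡ 1 (mod 2).

(⇒) This fails: r = 1 gives 1 ≡ 1 (mod 2) but 1 ≡ 1 (mod 8), so the conjunction on the right does not hold.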